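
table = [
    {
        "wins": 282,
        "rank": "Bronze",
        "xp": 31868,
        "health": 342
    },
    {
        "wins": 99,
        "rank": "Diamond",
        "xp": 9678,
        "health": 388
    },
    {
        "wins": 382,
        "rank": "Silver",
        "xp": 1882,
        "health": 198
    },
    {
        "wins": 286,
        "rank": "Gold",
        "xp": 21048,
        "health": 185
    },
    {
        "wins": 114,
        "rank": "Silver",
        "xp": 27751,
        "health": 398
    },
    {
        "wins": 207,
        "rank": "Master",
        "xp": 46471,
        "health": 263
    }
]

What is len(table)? 6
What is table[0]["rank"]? "Bronze"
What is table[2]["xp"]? 1882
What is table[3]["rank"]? "Gold"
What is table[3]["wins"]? 286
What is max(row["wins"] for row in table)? 382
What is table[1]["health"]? 388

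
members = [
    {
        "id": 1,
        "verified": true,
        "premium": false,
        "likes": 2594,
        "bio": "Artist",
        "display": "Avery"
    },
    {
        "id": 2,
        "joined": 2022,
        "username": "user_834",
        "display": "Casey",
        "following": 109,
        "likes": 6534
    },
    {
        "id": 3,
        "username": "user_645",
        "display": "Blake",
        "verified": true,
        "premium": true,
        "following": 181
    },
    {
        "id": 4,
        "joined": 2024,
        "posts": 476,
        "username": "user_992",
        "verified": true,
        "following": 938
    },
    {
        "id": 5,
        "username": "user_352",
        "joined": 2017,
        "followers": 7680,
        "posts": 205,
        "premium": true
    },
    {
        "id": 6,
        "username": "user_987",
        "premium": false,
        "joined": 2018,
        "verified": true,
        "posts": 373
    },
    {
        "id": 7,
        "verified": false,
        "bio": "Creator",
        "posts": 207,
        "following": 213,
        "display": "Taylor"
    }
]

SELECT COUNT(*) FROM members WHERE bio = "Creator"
1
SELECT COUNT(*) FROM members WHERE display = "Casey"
1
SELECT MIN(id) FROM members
1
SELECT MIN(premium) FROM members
False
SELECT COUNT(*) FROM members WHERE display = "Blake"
1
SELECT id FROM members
[1, 2, 3, 4, 5, 6, 7]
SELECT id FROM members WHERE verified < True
[7]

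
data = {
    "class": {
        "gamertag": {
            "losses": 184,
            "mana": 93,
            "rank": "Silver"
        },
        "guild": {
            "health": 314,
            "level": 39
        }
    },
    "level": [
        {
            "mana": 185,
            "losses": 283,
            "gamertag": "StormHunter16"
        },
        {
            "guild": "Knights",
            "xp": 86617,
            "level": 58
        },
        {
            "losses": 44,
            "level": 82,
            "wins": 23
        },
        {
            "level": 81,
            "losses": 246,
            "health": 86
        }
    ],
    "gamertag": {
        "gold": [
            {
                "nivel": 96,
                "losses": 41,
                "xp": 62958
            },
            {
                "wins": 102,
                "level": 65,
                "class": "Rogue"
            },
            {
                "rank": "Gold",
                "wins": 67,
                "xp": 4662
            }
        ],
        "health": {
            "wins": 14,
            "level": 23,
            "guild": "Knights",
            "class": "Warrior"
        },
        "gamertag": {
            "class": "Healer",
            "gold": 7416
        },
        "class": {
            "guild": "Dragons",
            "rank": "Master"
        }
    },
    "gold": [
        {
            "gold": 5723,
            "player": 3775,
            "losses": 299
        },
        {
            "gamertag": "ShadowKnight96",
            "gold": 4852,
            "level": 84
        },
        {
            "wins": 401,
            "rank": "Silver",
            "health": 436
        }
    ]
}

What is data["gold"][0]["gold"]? 5723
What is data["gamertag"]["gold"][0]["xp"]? 62958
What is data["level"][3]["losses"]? 246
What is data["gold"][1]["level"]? 84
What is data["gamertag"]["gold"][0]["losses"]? 41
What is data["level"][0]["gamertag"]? "StormHunter16"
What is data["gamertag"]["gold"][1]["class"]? "Rogue"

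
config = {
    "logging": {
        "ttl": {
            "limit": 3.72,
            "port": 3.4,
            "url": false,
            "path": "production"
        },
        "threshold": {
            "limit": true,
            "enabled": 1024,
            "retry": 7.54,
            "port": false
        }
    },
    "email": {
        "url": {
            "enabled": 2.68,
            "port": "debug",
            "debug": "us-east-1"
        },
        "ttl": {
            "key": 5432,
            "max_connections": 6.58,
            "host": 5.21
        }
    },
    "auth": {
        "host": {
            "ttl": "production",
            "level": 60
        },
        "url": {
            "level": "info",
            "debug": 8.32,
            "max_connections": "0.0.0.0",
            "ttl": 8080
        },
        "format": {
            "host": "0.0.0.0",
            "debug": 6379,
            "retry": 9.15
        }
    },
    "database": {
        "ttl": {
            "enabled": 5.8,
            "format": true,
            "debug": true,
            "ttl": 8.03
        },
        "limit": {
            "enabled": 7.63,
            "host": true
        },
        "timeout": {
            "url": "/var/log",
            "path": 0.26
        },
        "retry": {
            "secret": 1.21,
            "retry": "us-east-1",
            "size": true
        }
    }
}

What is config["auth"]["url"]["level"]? "info"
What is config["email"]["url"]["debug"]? "us-east-1"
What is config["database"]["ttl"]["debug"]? True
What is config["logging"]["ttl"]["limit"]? 3.72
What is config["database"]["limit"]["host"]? True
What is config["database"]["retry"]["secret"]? 1.21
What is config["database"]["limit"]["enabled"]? 7.63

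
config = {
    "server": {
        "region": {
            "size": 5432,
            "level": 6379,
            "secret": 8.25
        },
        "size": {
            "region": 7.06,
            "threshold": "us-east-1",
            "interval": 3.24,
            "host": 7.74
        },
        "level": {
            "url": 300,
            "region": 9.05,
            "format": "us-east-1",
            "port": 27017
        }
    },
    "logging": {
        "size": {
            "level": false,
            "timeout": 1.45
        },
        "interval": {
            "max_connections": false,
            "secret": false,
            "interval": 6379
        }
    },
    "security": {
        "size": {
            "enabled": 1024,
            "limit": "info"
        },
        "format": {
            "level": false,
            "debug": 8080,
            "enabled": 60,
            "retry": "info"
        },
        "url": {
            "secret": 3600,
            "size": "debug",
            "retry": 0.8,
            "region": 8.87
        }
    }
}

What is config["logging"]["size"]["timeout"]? 1.45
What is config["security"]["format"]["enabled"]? 60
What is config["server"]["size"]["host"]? 7.74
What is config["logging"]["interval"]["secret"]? False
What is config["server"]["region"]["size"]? 5432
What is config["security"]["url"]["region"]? 8.87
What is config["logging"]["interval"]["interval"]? 6379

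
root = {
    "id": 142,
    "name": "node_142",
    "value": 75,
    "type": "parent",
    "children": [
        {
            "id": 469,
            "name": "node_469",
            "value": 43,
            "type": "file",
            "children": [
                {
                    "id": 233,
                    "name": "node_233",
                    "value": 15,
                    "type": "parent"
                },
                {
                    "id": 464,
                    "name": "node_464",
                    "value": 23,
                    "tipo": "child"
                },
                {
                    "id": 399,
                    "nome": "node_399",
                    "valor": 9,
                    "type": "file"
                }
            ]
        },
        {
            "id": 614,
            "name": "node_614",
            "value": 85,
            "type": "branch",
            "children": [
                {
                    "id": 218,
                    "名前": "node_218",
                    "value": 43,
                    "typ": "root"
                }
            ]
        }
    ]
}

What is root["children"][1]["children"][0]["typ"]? "root"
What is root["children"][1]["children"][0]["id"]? 218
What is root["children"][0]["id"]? 469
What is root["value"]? 75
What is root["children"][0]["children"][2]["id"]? 399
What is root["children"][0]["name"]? "node_469"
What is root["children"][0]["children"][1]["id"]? 464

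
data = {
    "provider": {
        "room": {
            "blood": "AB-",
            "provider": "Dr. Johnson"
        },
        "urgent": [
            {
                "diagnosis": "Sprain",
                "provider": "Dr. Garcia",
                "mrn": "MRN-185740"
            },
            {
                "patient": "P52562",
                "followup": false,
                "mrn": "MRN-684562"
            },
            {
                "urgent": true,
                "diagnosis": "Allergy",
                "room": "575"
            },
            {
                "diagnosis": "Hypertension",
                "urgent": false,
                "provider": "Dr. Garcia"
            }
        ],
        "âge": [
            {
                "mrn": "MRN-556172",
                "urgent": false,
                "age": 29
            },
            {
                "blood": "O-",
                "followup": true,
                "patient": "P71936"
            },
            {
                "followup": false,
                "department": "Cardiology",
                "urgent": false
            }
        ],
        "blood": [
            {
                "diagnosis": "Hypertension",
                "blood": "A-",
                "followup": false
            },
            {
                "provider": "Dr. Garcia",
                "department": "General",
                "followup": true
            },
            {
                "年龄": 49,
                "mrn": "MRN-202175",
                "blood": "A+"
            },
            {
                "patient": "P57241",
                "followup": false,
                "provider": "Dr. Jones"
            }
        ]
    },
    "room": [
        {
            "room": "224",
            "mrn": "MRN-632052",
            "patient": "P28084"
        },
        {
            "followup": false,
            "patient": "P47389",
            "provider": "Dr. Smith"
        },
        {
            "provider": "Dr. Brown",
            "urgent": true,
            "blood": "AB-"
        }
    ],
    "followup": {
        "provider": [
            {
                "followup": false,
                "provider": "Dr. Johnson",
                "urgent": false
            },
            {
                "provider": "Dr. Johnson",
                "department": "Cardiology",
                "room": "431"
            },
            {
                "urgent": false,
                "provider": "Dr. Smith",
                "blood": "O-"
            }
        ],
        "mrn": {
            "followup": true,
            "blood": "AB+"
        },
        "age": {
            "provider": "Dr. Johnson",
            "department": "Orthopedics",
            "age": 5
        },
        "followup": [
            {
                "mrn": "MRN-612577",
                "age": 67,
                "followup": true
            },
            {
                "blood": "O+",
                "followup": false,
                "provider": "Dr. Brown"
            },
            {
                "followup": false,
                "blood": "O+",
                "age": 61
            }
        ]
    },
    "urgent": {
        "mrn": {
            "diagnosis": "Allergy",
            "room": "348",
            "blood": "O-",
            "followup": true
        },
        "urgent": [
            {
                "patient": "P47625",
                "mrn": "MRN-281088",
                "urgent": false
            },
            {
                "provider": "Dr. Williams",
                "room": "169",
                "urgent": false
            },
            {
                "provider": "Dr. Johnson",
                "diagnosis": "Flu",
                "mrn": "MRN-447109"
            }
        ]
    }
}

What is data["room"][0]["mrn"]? "MRN-632052"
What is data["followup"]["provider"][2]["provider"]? "Dr. Smith"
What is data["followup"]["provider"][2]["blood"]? "O-"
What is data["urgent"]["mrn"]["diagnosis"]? "Allergy"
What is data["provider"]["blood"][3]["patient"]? "P57241"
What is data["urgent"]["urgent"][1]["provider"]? "Dr. Williams"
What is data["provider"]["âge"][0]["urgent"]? False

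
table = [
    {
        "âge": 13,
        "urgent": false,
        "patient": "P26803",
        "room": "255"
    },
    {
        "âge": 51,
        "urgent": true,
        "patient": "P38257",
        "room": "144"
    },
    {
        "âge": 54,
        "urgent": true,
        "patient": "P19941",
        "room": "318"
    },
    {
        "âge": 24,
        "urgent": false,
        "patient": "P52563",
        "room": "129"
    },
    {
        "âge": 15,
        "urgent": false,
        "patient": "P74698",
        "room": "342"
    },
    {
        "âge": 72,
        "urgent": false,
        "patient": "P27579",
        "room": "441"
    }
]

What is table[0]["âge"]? 13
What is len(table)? 6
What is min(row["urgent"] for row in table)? False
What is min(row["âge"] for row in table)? 13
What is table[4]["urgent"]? False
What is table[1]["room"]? "144"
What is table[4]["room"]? "342"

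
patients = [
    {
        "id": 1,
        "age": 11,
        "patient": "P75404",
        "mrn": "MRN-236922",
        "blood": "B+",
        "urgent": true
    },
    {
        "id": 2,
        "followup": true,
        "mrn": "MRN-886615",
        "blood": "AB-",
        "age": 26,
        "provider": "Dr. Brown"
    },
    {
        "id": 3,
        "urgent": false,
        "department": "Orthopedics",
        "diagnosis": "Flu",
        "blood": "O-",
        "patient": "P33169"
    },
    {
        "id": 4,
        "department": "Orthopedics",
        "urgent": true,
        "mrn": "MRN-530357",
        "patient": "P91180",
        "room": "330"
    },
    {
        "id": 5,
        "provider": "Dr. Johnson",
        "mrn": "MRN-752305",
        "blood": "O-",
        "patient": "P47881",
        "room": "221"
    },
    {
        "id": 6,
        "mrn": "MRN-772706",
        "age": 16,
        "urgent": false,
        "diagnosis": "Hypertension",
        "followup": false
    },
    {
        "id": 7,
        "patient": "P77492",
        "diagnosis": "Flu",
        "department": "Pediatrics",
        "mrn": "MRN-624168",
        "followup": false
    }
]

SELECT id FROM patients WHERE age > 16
[2]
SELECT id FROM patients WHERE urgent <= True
[1, 3, 4, 6]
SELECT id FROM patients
[1, 2, 3, 4, 5, 6, 7]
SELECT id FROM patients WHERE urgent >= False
[1, 3, 4, 6]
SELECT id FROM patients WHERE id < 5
[1, 2, 3, 4]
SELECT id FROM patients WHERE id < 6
[1, 2, 3, 4, 5]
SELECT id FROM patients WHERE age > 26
[]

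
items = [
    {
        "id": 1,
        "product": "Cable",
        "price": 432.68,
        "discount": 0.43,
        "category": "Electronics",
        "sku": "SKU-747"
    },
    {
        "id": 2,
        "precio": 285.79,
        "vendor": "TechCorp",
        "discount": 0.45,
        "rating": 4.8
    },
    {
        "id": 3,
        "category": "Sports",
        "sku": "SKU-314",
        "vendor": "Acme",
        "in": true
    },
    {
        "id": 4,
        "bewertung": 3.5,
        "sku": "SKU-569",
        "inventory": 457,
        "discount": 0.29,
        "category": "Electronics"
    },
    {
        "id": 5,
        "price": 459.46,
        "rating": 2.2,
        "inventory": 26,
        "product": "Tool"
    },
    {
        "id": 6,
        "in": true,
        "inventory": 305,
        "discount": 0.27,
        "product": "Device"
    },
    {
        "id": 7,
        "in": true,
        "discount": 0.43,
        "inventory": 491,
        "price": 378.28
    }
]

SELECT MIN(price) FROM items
378.28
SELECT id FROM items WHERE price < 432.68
[7]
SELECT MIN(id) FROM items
1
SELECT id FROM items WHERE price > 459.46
[]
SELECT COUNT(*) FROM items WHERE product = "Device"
1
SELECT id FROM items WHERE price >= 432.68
[1, 5]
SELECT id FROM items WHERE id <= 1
[1]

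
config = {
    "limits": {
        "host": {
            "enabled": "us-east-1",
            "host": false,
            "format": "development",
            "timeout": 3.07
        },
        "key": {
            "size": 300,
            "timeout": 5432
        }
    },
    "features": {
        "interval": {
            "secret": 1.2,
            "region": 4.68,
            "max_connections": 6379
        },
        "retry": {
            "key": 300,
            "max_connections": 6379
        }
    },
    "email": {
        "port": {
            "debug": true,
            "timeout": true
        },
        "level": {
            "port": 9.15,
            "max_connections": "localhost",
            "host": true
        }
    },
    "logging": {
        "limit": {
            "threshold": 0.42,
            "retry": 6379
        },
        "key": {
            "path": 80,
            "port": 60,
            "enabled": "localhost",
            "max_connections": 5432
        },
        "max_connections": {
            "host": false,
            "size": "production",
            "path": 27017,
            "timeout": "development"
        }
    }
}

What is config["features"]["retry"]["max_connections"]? 6379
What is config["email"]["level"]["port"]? 9.15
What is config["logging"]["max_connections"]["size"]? "production"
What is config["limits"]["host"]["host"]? False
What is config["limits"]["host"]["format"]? "development"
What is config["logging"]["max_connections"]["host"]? False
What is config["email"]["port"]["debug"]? True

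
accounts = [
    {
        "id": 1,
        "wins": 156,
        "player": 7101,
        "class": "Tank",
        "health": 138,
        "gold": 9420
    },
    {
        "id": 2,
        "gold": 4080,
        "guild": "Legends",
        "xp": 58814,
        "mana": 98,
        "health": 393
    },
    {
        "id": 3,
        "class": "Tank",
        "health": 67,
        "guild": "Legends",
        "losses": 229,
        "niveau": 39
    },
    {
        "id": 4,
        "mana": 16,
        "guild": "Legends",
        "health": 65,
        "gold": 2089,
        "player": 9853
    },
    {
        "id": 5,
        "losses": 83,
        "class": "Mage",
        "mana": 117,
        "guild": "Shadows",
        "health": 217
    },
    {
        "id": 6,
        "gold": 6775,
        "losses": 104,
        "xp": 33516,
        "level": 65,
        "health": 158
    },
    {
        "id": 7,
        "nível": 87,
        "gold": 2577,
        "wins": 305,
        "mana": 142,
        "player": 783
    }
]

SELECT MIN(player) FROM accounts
783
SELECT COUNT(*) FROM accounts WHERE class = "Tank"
2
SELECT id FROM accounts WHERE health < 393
[1, 3, 4, 5, 6]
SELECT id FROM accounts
[1, 2, 3, 4, 5, 6, 7]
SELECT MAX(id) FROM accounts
7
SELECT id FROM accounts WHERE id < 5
[1, 2, 3, 4]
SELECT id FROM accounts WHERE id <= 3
[1, 2, 3]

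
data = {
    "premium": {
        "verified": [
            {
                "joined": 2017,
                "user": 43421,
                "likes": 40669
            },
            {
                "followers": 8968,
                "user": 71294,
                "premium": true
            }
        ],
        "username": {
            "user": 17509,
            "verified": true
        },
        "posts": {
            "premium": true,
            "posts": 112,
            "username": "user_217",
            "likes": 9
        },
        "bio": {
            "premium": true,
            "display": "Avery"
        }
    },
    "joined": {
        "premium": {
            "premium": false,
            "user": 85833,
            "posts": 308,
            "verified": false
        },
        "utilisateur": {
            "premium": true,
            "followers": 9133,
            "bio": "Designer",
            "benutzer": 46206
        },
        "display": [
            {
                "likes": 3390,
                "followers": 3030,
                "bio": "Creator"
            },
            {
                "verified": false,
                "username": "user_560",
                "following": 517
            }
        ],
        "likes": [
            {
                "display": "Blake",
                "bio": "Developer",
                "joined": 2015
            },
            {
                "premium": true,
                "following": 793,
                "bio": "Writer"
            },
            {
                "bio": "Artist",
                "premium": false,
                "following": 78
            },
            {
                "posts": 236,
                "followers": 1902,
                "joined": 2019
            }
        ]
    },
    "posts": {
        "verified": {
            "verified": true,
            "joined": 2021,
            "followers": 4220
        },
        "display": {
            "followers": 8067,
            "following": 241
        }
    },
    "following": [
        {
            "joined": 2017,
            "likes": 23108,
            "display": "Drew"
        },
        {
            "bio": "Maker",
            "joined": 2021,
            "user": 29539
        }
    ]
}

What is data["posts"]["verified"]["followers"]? 4220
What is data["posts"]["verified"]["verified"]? True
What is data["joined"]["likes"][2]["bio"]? "Artist"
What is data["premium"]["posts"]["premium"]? True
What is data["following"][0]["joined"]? 2017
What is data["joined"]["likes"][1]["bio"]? "Writer"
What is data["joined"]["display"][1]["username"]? "user_560"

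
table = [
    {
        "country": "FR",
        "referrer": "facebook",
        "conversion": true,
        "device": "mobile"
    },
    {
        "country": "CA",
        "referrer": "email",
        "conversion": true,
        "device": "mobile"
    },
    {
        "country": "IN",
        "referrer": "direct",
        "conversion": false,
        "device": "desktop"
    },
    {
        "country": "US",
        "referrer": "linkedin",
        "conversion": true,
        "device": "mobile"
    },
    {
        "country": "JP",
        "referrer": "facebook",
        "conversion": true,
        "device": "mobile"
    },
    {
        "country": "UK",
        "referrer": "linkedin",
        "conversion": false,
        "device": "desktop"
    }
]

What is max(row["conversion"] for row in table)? True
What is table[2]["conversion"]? False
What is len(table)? 6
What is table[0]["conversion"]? True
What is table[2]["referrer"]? "direct"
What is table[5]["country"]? "UK"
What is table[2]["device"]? "desktop"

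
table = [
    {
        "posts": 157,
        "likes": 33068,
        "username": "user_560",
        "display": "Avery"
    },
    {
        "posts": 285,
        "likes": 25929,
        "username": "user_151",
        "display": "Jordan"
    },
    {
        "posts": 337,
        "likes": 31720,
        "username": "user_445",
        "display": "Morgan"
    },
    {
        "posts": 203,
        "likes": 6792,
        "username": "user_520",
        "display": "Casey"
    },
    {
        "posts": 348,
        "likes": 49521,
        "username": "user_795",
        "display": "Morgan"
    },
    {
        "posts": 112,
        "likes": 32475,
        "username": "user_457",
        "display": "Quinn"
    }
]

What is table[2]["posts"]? 337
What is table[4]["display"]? "Morgan"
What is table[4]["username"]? "user_795"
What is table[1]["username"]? "user_151"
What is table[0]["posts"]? 157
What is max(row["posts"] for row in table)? 348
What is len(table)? 6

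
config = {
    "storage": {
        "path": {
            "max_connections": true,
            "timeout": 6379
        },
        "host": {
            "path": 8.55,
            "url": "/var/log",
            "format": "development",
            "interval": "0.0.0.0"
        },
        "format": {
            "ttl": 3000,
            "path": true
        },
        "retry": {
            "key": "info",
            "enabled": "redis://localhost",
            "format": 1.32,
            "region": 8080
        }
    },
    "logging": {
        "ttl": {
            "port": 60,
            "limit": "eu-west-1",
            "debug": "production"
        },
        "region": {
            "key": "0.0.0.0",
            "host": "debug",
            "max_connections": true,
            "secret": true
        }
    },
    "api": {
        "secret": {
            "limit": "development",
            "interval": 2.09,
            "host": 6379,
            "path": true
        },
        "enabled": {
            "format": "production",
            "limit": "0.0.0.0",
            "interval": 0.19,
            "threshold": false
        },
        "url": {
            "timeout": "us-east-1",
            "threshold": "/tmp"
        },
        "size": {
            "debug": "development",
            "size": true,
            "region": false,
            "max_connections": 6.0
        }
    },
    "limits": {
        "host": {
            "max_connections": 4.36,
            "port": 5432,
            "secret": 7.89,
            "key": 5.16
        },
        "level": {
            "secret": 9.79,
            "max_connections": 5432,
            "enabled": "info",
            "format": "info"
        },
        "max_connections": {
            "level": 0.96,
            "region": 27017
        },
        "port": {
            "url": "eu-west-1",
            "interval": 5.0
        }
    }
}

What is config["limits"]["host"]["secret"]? 7.89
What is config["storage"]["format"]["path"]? True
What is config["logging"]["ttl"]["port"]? 60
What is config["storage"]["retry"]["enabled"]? "redis://localhost"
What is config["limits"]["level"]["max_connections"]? 5432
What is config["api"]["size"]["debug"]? "development"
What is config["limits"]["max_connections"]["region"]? 27017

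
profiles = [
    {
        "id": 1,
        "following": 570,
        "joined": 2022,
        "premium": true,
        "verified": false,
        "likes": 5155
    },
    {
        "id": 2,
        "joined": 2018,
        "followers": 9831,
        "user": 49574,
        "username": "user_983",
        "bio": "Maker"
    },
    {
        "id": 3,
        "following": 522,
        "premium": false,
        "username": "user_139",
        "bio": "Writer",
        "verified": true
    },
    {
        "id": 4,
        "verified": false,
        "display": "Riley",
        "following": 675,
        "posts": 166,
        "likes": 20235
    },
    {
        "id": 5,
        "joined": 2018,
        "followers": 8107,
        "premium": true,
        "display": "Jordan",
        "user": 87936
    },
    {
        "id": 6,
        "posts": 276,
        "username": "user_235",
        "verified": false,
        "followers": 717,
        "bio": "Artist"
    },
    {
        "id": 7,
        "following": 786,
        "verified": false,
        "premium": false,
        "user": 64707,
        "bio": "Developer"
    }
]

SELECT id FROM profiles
[1, 2, 3, 4, 5, 6, 7]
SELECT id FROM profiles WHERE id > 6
[7]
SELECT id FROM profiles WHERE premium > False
[1, 5]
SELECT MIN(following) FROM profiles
522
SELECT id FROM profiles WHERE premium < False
[]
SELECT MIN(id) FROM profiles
1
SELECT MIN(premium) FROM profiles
False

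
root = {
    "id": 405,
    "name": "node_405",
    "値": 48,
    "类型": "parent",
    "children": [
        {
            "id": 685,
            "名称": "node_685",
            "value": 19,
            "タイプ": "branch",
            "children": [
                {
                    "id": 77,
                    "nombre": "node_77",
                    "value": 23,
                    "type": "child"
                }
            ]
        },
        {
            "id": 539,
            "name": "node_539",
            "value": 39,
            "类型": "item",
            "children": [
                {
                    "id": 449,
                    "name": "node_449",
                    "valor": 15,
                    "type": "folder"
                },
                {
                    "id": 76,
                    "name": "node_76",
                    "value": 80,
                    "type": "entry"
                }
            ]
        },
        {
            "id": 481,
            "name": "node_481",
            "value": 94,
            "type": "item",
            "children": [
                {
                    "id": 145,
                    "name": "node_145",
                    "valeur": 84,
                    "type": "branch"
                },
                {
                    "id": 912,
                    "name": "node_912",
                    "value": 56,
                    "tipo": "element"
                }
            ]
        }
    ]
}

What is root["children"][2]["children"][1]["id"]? 912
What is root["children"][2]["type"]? "item"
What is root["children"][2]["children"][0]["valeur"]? 84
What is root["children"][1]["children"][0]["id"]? 449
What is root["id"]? 405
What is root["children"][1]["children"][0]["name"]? "node_449"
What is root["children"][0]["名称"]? "node_685"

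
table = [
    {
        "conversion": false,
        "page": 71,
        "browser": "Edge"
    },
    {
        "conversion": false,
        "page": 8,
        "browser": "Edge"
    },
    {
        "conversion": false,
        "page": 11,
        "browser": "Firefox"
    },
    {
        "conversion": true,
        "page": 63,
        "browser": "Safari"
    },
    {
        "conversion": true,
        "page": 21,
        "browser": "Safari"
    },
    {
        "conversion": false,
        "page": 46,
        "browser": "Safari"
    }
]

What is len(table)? 6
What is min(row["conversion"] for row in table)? False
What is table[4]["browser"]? "Safari"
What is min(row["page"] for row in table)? 8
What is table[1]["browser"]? "Edge"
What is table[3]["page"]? 63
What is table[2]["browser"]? "Firefox"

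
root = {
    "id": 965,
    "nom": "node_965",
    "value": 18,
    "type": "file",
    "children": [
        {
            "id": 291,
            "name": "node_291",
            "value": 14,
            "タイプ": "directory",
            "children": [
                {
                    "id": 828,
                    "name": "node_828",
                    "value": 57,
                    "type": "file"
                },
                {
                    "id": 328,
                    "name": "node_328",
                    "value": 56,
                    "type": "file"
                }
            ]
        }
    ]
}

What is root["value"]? 18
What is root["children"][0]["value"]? 14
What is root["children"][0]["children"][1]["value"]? 56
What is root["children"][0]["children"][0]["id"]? 828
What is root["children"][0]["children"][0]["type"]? "file"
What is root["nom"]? "node_965"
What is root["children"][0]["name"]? "node_291"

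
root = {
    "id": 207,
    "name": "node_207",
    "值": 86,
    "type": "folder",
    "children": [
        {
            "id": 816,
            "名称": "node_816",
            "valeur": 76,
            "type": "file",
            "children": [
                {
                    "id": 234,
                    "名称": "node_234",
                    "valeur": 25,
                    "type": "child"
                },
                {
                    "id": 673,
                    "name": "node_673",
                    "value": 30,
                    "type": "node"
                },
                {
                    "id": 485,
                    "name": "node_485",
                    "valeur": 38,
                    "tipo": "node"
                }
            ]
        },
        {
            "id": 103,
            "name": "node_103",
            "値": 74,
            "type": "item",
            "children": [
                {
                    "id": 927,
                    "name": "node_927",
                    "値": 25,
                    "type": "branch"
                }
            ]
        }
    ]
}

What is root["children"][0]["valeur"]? 76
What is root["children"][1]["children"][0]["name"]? "node_927"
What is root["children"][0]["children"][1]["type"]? "node"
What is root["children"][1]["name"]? "node_103"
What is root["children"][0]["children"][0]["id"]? 234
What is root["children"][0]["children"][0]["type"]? "child"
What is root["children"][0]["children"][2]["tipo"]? "node"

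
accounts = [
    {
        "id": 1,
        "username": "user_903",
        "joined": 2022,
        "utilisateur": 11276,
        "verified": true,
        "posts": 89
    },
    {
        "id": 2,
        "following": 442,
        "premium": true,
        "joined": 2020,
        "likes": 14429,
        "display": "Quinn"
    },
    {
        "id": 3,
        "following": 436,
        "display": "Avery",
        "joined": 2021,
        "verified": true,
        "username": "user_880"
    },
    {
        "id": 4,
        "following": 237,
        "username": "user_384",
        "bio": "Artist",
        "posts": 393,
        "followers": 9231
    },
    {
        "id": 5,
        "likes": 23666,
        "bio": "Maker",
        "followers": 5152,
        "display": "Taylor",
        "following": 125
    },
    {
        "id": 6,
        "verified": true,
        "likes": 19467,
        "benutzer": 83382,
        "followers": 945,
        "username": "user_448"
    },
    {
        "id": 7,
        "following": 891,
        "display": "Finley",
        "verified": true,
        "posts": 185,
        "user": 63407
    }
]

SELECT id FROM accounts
[1, 2, 3, 4, 5, 6, 7]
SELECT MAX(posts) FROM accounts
393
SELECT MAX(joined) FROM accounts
2022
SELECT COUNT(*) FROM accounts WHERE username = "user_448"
1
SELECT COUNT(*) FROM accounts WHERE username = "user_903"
1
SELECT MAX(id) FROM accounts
7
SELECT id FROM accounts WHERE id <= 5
[1, 2, 3, 4, 5]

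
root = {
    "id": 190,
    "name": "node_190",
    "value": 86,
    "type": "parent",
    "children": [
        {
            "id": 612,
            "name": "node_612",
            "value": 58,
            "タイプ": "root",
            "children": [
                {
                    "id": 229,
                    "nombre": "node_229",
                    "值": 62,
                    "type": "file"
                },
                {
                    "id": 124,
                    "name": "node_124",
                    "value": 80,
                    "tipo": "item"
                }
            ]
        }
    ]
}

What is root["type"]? "parent"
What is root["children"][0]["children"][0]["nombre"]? "node_229"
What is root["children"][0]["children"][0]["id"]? 229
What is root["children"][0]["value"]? 58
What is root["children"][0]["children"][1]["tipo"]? "item"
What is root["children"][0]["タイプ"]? "root"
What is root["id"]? 190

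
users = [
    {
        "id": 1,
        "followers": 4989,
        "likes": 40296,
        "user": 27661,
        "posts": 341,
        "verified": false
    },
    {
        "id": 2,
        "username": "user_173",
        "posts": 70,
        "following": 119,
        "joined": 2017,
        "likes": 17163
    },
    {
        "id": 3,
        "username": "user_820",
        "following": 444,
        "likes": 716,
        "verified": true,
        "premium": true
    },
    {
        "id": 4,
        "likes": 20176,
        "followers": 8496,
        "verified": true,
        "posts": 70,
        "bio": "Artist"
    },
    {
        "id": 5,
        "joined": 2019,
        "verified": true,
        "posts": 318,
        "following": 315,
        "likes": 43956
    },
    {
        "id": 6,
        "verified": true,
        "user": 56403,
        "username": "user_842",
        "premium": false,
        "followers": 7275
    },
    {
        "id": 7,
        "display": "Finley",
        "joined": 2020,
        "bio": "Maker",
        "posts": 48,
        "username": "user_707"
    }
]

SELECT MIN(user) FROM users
27661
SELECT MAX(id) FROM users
7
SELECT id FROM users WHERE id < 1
[]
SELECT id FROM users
[1, 2, 3, 4, 5, 6, 7]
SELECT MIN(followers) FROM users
4989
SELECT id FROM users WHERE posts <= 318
[2, 4, 5, 7]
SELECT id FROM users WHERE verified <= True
[1, 3, 4, 5, 6]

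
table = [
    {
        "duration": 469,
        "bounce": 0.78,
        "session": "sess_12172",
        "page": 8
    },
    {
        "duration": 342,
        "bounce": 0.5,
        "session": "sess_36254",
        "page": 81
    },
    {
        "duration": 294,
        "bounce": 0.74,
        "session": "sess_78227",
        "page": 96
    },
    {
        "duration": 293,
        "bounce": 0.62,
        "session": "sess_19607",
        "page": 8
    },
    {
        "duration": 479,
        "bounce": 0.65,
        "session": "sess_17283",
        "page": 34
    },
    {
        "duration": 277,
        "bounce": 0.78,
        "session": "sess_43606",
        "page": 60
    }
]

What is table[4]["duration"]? 479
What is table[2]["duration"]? 294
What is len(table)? 6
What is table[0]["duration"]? 469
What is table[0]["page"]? 8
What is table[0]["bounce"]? 0.78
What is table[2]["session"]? "sess_78227"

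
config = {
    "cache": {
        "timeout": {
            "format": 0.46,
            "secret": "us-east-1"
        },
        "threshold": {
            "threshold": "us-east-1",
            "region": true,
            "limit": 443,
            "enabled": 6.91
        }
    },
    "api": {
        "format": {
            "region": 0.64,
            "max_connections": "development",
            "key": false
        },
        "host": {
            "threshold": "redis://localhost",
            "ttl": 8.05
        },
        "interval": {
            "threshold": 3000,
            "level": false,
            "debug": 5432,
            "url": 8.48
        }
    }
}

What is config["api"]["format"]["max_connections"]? "development"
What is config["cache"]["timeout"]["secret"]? "us-east-1"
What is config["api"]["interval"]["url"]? 8.48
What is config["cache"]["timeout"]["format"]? 0.46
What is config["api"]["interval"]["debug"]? 5432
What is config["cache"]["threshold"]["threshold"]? "us-east-1"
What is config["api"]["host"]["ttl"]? 8.05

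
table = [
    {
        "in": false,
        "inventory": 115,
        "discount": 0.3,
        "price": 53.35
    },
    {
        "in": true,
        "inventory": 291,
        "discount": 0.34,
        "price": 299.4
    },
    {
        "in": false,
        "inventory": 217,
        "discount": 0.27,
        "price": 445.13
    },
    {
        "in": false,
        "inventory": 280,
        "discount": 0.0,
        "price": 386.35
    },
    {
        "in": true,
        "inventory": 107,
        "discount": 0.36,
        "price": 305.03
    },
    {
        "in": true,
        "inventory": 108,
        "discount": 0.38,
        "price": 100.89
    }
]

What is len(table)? 6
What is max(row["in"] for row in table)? True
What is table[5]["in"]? True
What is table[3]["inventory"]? 280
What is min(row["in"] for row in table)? False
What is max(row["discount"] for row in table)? 0.38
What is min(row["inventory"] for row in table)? 107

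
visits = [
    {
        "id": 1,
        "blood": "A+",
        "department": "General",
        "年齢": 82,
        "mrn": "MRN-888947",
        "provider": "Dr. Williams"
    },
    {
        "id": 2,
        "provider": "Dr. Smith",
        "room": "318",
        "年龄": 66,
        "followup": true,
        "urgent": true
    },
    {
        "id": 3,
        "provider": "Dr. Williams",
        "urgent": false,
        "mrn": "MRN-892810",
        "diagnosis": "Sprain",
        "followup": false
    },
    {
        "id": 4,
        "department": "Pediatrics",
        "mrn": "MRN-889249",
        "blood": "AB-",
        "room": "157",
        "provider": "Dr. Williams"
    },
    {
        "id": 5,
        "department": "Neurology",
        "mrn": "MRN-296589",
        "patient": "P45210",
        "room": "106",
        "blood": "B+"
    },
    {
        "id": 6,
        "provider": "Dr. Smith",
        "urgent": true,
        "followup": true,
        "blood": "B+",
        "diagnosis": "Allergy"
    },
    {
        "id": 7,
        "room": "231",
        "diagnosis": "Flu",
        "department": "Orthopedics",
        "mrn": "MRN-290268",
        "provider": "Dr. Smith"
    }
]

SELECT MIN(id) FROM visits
1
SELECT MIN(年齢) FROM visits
82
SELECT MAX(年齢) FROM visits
82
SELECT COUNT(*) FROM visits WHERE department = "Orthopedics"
1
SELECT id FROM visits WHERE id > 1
[2, 3, 4, 5, 6, 7]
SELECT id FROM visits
[1, 2, 3, 4, 5, 6, 7]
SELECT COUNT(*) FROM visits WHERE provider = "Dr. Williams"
3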